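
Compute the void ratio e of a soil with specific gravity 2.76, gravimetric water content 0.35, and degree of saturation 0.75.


Using the relation e = Gs * w / S
e = 2.76 * 0.35 / 0.75
e = 1.288


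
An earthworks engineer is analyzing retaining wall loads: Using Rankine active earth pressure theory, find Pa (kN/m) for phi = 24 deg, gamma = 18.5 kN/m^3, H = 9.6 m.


Compute active earth pressure coefficient:
Ka = tan^2(45 - phi/2) = tan^2(33.0) = 0.42173
Compute active force:
Pa = 0.5 * Ka * gamma * H^2
Pa = 0.5 * 0.42173 * 18.5 * 9.6^2
Pa = 359.52 kN/m


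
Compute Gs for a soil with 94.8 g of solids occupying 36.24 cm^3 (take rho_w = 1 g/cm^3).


Using Gs = m_s / (V_s * rho_w)
Since rho_w = 1 g/cm^3:
Gs = 94.8 / 36.24
Gs = 2.616


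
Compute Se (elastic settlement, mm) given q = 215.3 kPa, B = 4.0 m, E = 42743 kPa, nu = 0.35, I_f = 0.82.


Using Se = q * B * (1 - nu^2) * I_f / E
1 - nu^2 = 1 - 0.35^2 = 0.8775
Se = 215.3 * 4.0 * 0.8775 * 0.82 / 42743
Se = 0.014498 m
Convert to mm: Se = 0.014498 * 1000 = 14.498 mm


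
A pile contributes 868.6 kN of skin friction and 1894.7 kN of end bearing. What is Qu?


Using Qu = Qf + Qb
Qu = 868.6 + 1894.7
Qu = 2763.3 kN


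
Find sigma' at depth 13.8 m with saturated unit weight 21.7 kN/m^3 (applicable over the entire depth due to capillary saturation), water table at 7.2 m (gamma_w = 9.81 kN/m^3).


Total stress = gamma_sat * depth
sigma = 21.7 * 13.8 = 299.46 kPa
Pore water pressure u = gamma_w * (depth - d_wt)
u = 9.81 * (13.8 - 7.2) = 64.746 kPa
Effective stress = sigma - u
sigma' = 299.46 - 64.746 = 234.71 kPa


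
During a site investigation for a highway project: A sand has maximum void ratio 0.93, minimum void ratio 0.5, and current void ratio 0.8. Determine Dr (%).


Using Dr = (e_max - e) / (e_max - e_min) * 100
e_max - e = 0.93 - 0.8 = 0.13
e_max - e_min = 0.93 - 0.5 = 0.43
Dr = 0.13 / 0.43 * 100
Dr = 30.23 %


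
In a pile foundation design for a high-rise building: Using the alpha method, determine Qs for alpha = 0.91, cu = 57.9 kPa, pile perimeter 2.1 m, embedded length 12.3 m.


Using Qs = alpha * cu * perimeter * L
Qs = 0.91 * 57.9 * 2.1 * 12.3
Qs = 1360.96 kN


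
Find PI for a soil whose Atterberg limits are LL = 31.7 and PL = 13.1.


Result: 18.6

Derivation:
Using PI = LL - PL
PI = 31.7 - 13.1
PI = 18.6


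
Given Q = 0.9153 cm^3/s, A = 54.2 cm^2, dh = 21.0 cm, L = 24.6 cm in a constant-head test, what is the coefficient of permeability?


Compute hydraulic gradient:
i = dh / L = 21.0 / 24.6 = 0.853659
Then apply Darcy's law:
k = Q / (A * i)
k = 0.9153 / (54.2 * 0.853659)
k = 0.9153 / 46.2683
k = 0.019782 cm/s


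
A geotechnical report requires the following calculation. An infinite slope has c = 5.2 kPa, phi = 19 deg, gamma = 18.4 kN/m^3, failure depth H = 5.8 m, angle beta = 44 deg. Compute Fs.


Result: 0.454

Derivation:
Using Fs = c / (gamma*H*sin(beta)*cos(beta)) + tan(phi)/tan(beta)
Cohesion contribution = 5.2 / (18.4*5.8*sin(44)*cos(44))
Cohesion contribution = 0.0975107
Friction contribution = tan(19)/tan(44) = 0.356562
Fs = 0.0975107 + 0.356562
Fs = 0.454


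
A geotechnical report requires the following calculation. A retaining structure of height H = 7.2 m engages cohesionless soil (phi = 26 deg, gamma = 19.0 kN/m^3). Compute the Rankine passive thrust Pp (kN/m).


Compute passive earth pressure coefficient:
Kp = tan^2(45 + phi/2) = tan^2(58.0) = 2.561071
Compute passive force:
Pp = 0.5 * Kp * gamma * H^2
Pp = 0.5 * 2.561071 * 19.0 * 7.2^2
Pp = 1261.28 kN/m


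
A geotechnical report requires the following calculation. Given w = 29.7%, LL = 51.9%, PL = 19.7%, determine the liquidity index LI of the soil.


Result: 0.311

Derivation:
First compute the plasticity index:
PI = LL - PL = 51.9 - 19.7 = 32.2
Then compute the liquidity index:
LI = (w - PL) / PI
LI = (29.7 - 19.7) / 32.2
LI = 0.311


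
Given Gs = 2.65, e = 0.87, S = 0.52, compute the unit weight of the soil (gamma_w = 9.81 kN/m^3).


Using gamma = gamma_w * (Gs + S*e) / (1 + e)
Numerator: Gs + S*e = 2.65 + 0.52*0.87 = 3.1024
Denominator: 1 + e = 1 + 0.87 = 1.87
gamma = 9.81 * 3.1024 / 1.87
gamma = 16.275 kN/m^3


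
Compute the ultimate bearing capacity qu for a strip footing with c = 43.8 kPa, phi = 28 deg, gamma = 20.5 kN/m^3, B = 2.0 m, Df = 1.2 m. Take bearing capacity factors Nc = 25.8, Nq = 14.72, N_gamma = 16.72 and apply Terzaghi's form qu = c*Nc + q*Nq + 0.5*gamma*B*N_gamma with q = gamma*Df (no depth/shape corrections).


Compute qu = c*Nc + gamma*Df*Nq + 0.5*gamma*B*N_gamma
Term 1: 43.8 * 25.8 = 1130.04
Term 2: 20.5 * 1.2 * 14.72 = 362.112
Term 3: 0.5 * 20.5 * 2.0 * 16.72 = 342.76
qu = 1130.04 + 362.112 + 342.76
qu = 1834.91 kPa


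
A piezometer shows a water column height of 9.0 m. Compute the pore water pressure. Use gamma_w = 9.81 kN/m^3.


Using u = gamma_w * h_w
u = 9.81 * 9.0
u = 88.29 kPa


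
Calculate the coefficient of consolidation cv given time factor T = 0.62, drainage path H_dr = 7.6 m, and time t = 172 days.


Result: 0.2082 m^2/day

Derivation:
Using cv = T * H_dr^2 / t
H_dr^2 = 7.6^2 = 57.76
cv = 0.62 * 57.76 / 172
cv = 0.2082 m^2/day


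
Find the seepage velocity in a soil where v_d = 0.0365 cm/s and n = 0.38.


Result: 0.09605 cm/s

Derivation:
Using v_s = v_d / n
v_s = 0.0365 / 0.38
v_s = 0.09605 cm/s


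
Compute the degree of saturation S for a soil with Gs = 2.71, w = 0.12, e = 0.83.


Using S = Gs * w / e
S = 2.71 * 0.12 / 0.83
S = 0.3918


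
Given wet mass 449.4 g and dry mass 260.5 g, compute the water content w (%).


Using w = (m_wet - m_dry) / m_dry * 100
m_wet - m_dry = 449.4 - 260.5 = 188.9 g
w = 188.9 / 260.5 * 100
w = 72.51 %


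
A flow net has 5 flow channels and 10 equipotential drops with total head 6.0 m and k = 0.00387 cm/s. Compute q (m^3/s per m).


Result: 0.0001161 m^3/s per m

Derivation:
Convert k to m/s for unit consistency with H:
k = 0.00387 cm/s = 0.00387 / 100 m/s = 3.87e-05 m/s
Using q = k * H * Nf / Nd
Nf / Nd = 5 / 10 = 0.5
q = 3.87e-05 * 6.0 * 0.5
q = 0.0001161 m^3/s per m


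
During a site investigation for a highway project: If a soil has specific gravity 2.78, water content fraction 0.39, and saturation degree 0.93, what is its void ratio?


Result: 1.1658

Derivation:
Using the relation e = Gs * w / S
e = 2.78 * 0.39 / 0.93
e = 1.1658


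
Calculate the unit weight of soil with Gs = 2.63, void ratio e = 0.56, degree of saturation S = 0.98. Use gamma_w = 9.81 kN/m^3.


Using gamma = gamma_w * (Gs + S*e) / (1 + e)
Numerator: Gs + S*e = 2.63 + 0.98*0.56 = 3.1788
Denominator: 1 + e = 1 + 0.56 = 1.56
gamma = 9.81 * 3.1788 / 1.56
gamma = 19.99 kN/m^3


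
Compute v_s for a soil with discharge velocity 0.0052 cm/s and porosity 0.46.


Using v_s = v_d / n
v_s = 0.0052 / 0.46
v_s = 0.0113 cm/s


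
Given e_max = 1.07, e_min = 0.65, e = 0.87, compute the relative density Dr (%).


Using Dr = (e_max - e) / (e_max - e_min) * 100
e_max - e = 1.07 - 0.87 = 0.2
e_max - e_min = 1.07 - 0.65 = 0.42
Dr = 0.2 / 0.42 * 100
Dr = 47.62 %


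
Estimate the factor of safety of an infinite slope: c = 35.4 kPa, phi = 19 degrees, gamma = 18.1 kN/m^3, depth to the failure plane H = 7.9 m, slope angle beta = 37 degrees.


Using Fs = c / (gamma*H*sin(beta)*cos(beta)) + tan(phi)/tan(beta)
Cohesion contribution = 35.4 / (18.1*7.9*sin(37)*cos(37))
Cohesion contribution = 0.515093
Friction contribution = tan(19)/tan(37) = 0.456938
Fs = 0.515093 + 0.456938
Fs = 0.972


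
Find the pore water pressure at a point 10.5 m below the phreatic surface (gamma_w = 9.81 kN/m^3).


Using u = gamma_w * h_w
u = 9.81 * 10.5
u = 103.01 kPa


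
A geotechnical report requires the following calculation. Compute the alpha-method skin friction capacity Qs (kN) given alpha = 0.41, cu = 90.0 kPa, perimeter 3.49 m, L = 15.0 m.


Result: 1931.72 kN

Derivation:
Using Qs = alpha * cu * perimeter * L
Qs = 0.41 * 90.0 * 3.49 * 15.0
Qs = 1931.72 kN


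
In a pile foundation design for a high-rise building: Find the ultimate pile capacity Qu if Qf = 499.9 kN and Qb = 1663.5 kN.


Using Qu = Qf + Qb
Qu = 499.9 + 1663.5
Qu = 2163.4 kN


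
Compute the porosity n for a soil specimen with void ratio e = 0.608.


Using the relation n = e / (1 + e)
n = 0.608 / (1 + 0.608)
n = 0.608 / 1.608
n = 0.3781


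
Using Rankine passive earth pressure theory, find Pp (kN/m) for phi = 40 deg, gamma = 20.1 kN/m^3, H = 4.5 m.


Compute passive earth pressure coefficient:
Kp = tan^2(45 + phi/2) = tan^2(65.0) = 4.59891
Compute passive force:
Pp = 0.5 * Kp * gamma * H^2
Pp = 0.5 * 4.59891 * 20.1 * 4.5^2
Pp = 935.94 kN/m


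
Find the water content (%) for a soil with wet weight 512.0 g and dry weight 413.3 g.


Using w = (m_wet - m_dry) / m_dry * 100
m_wet - m_dry = 512.0 - 413.3 = 98.7 g
w = 98.7 / 413.3 * 100
w = 23.88 %


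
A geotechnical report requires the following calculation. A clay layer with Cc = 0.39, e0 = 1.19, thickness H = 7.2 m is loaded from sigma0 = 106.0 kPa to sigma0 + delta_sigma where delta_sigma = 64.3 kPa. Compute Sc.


Using Sc = Cc * H / (1 + e0) * log10((sigma0 + delta_sigma) / sigma0)
Stress ratio = (106.0 + 64.3) / 106.0 = 1.6066
log10(1.6066) = 0.205909
Cc * H / (1 + e0) = 0.39 * 7.2 / (1 + 1.19) = 1.28219
Sc = 1.28219 * 0.205909
Sc = 0.264 m


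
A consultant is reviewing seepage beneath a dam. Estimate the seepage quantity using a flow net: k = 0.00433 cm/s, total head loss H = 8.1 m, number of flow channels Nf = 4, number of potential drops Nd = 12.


Convert k to m/s for unit consistency with H:
k = 0.00433 cm/s = 0.00433 / 100 m/s = 4.33e-05 m/s
Using q = k * H * Nf / Nd
Nf / Nd = 4 / 12 = 0.3333
q = 4.33e-05 * 8.1 * 0.3333
q = 0.0001169 m^3/s per m


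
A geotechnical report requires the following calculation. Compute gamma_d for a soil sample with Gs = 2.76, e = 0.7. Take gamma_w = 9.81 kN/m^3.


Using gamma_d = Gs * gamma_w / (1 + e)
gamma_d = 2.76 * 9.81 / (1 + 0.7)
gamma_d = 2.76 * 9.81 / 1.7
gamma_d = 15.927 kN/m^3


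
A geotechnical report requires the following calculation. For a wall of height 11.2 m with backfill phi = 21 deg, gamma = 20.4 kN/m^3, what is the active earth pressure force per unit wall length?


Compute active earth pressure coefficient:
Ka = tan^2(45 - phi/2) = tan^2(34.5) = 0.472355
Compute active force:
Pa = 0.5 * Ka * gamma * H^2
Pa = 0.5 * 0.472355 * 20.4 * 11.2^2
Pa = 604.37 kN/m


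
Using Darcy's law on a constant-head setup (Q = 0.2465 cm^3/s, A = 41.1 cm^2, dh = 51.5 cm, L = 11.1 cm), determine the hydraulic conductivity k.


Compute hydraulic gradient:
i = dh / L = 51.5 / 11.1 = 4.63964
Then apply Darcy's law:
k = Q / (A * i)
k = 0.2465 / (41.1 * 4.63964)
k = 0.2465 / 190.689
k = 0.001293 cm/s


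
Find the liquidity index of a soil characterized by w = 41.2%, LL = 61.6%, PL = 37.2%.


First compute the plasticity index:
PI = LL - PL = 61.6 - 37.2 = 24.4
Then compute the liquidity index:
LI = (w - PL) / PI
LI = (41.2 - 37.2) / 24.4
LI = 0.164


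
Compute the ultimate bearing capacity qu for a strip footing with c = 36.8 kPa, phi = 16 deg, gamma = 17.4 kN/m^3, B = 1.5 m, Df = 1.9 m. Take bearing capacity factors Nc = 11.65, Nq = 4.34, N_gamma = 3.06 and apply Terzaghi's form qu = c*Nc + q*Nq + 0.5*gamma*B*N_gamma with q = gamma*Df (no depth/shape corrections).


Compute qu = c*Nc + gamma*Df*Nq + 0.5*gamma*B*N_gamma
Term 1: 36.8 * 11.65 = 428.72
Term 2: 17.4 * 1.9 * 4.34 = 143.4804
Term 3: 0.5 * 17.4 * 1.5 * 3.06 = 39.933
qu = 428.72 + 143.4804 + 39.933
qu = 612.13 kPa


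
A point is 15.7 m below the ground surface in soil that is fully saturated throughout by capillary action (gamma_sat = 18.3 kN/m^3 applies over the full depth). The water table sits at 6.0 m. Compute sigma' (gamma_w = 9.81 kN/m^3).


Total stress = gamma_sat * depth
sigma = 18.3 * 15.7 = 287.31 kPa
Pore water pressure u = gamma_w * (depth - d_wt)
u = 9.81 * (15.7 - 6.0) = 95.157 kPa
Effective stress = sigma - u
sigma' = 287.31 - 95.157 = 192.15 kPa


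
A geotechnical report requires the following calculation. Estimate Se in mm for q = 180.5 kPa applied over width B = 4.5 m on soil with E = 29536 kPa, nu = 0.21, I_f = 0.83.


Result: 21.819 mm

Derivation:
Using Se = q * B * (1 - nu^2) * I_f / E
1 - nu^2 = 1 - 0.21^2 = 0.9559
Se = 180.5 * 4.5 * 0.9559 * 0.83 / 29536
Se = 0.021819 m
Convert to mm: Se = 0.021819 * 1000 = 21.819 mm


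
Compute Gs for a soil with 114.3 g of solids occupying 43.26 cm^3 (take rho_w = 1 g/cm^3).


Using Gs = m_s / (V_s * rho_w)
Since rho_w = 1 g/cm^3:
Gs = 114.3 / 43.26
Gs = 2.642


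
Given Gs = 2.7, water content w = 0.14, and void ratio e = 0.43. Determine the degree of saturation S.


Using S = Gs * w / e
S = 2.7 * 0.14 / 0.43
S = 0.8791


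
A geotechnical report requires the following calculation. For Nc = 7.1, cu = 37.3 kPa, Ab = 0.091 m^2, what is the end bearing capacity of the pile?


Using Qb = Nc * cu * Ab
Qb = 7.1 * 37.3 * 0.091
Qb = 24.1 kN


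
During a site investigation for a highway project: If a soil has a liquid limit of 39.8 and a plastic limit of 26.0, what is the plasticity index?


Using PI = LL - PL
PI = 39.8 - 26.0
PI = 13.8


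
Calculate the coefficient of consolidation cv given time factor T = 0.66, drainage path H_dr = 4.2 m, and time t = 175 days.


Result: 0.06653 m^2/day

Derivation:
Using cv = T * H_dr^2 / t
H_dr^2 = 4.2^2 = 17.64
cv = 0.66 * 17.64 / 175
cv = 0.06653 m^2/day


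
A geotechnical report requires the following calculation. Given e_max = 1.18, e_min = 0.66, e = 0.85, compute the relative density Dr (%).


Using Dr = (e_max - e) / (e_max - e_min) * 100
e_max - e = 1.18 - 0.85 = 0.33
e_max - e_min = 1.18 - 0.66 = 0.52
Dr = 0.33 / 0.52 * 100
Dr = 63.46 %


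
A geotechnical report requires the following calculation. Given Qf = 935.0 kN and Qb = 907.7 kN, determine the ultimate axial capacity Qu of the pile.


Result: 1842.7 kN

Derivation:
Using Qu = Qf + Qb
Qu = 935.0 + 907.7
Qu = 1842.7 kN


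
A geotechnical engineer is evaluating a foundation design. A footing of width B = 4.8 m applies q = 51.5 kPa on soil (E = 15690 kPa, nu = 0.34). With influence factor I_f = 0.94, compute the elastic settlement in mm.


Using Se = q * B * (1 - nu^2) * I_f / E
1 - nu^2 = 1 - 0.34^2 = 0.8844
Se = 51.5 * 4.8 * 0.8844 * 0.94 / 15690
Se = 0.013098 m
Convert to mm: Se = 0.013098 * 1000 = 13.098 mm


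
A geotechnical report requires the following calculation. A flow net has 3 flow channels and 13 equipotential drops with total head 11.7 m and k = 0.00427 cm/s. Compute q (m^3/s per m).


Result: 0.0001153 m^3/s per m

Derivation:
Convert k to m/s for unit consistency with H:
k = 0.00427 cm/s = 0.00427 / 100 m/s = 4.27e-05 m/s
Using q = k * H * Nf / Nd
Nf / Nd = 3 / 13 = 0.2308
q = 4.27e-05 * 11.7 * 0.2308
q = 0.0001153 m^3/s per m


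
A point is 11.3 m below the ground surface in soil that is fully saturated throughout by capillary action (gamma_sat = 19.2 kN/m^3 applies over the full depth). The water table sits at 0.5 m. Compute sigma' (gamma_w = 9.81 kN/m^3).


Total stress = gamma_sat * depth
sigma = 19.2 * 11.3 = 216.96 kPa
Pore water pressure u = gamma_w * (depth - d_wt)
u = 9.81 * (11.3 - 0.5) = 105.948 kPa
Effective stress = sigma - u
sigma' = 216.96 - 105.948 = 111.01 kPa


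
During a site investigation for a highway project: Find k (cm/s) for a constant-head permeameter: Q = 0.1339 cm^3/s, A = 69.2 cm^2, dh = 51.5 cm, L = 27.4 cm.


Compute hydraulic gradient:
i = dh / L = 51.5 / 27.4 = 1.87956
Then apply Darcy's law:
k = Q / (A * i)
k = 0.1339 / (69.2 * 1.87956)
k = 0.1339 / 130.066
k = 0.001029 cm/s


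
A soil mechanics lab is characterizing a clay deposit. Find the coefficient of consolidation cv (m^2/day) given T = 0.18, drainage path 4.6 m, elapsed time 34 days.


Using cv = T * H_dr^2 / t
H_dr^2 = 4.6^2 = 21.16
cv = 0.18 * 21.16 / 34
cv = 0.11202 m^2/day


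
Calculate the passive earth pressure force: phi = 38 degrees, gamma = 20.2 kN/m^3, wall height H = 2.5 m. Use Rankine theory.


Compute passive earth pressure coefficient:
Kp = tan^2(45 + phi/2) = tan^2(64.0) = 4.203746
Compute passive force:
Pp = 0.5 * Kp * gamma * H^2
Pp = 0.5 * 4.203746 * 20.2 * 2.5^2
Pp = 265.36 kN/m


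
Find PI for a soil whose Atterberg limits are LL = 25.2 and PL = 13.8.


Using PI = LL - PL
PI = 25.2 - 13.8
PI = 11.4


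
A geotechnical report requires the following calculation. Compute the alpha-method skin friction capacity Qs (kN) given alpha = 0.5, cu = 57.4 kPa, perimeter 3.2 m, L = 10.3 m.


Using Qs = alpha * cu * perimeter * L
Qs = 0.5 * 57.4 * 3.2 * 10.3
Qs = 945.95 kN


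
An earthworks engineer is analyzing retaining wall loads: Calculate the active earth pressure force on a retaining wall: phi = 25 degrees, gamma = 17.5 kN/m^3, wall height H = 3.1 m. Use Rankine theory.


Compute active earth pressure coefficient:
Ka = tan^2(45 - phi/2) = tan^2(32.5) = 0.405859
Compute active force:
Pa = 0.5 * Ka * gamma * H^2
Pa = 0.5 * 0.405859 * 17.5 * 3.1^2
Pa = 34.13 kN/m


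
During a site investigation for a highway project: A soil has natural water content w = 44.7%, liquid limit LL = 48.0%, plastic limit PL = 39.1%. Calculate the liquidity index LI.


First compute the plasticity index:
PI = LL - PL = 48.0 - 39.1 = 8.9
Then compute the liquidity index:
LI = (w - PL) / PI
LI = (44.7 - 39.1) / 8.9
LI = 0.629


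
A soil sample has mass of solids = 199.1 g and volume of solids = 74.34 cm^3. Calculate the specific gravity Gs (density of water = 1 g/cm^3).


Result: 2.678

Derivation:
Using Gs = m_s / (V_s * rho_w)
Since rho_w = 1 g/cm^3:
Gs = 199.1 / 74.34
Gs = 2.678


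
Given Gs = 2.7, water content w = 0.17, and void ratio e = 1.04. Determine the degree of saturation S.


Using S = Gs * w / e
S = 2.7 * 0.17 / 1.04
S = 0.4413


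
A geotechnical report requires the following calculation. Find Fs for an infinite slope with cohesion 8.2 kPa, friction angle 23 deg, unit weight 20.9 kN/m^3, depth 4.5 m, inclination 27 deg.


Using Fs = c / (gamma*H*sin(beta)*cos(beta)) + tan(phi)/tan(beta)
Cohesion contribution = 8.2 / (20.9*4.5*sin(27)*cos(27))
Cohesion contribution = 0.21554
Friction contribution = tan(23)/tan(27) = 0.833079
Fs = 0.21554 + 0.833079
Fs = 1.049


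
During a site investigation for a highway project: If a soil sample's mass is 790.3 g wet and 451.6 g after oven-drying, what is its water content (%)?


Using w = (m_wet - m_dry) / m_dry * 100
m_wet - m_dry = 790.3 - 451.6 = 338.7 g
w = 338.7 / 451.6 * 100
w = 75.0 %


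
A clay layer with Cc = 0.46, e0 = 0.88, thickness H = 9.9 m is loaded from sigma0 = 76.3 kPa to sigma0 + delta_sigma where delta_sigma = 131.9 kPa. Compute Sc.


Using Sc = Cc * H / (1 + e0) * log10((sigma0 + delta_sigma) / sigma0)
Stress ratio = (76.3 + 131.9) / 76.3 = 2.7287
log10(2.7287) = 0.435956
Cc * H / (1 + e0) = 0.46 * 9.9 / (1 + 0.88) = 2.42234
Sc = 2.42234 * 0.435956
Sc = 1.056 m


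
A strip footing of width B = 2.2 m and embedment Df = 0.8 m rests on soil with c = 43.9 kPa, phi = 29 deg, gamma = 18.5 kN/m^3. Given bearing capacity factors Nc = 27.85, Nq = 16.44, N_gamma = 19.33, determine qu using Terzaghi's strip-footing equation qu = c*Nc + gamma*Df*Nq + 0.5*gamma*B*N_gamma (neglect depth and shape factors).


Compute qu = c*Nc + gamma*Df*Nq + 0.5*gamma*B*N_gamma
Term 1: 43.9 * 27.85 = 1222.615
Term 2: 18.5 * 0.8 * 16.44 = 243.312
Term 3: 0.5 * 18.5 * 2.2 * 19.33 = 393.3655
qu = 1222.615 + 243.312 + 393.3655
qu = 1859.29 kPa


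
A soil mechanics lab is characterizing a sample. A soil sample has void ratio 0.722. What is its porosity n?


Result: 0.4193

Derivation:
Using the relation n = e / (1 + e)
n = 0.722 / (1 + 0.722)
n = 0.722 / 1.722
n = 0.4193


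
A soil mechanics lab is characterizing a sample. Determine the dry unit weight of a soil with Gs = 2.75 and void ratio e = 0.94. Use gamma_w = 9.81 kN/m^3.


Using gamma_d = Gs * gamma_w / (1 + e)
gamma_d = 2.75 * 9.81 / (1 + 0.94)
gamma_d = 2.75 * 9.81 / 1.94
gamma_d = 13.906 kN/m^3


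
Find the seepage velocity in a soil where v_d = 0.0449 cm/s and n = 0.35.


Using v_s = v_d / n
v_s = 0.0449 / 0.35
v_s = 0.12829 cm/s


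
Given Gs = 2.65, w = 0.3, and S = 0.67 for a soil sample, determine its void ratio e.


Result: 1.1866

Derivation:
Using the relation e = Gs * w / S
e = 2.65 * 0.3 / 0.67
e = 1.1866


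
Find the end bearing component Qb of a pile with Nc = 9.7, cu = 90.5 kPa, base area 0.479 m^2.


Using Qb = Nc * cu * Ab
Qb = 9.7 * 90.5 * 0.479
Qb = 420.49 kN


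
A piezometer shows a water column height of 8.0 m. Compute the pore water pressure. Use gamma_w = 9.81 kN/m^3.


Using u = gamma_w * h_w
u = 9.81 * 8.0
u = 78.48 kPa


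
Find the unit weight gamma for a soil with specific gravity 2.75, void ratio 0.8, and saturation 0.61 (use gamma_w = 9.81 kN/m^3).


Result: 17.647 kN/m^3

Derivation:
Using gamma = gamma_w * (Gs + S*e) / (1 + e)
Numerator: Gs + S*e = 2.75 + 0.61*0.8 = 3.238
Denominator: 1 + e = 1 + 0.8 = 1.8
gamma = 9.81 * 3.238 / 1.8
gamma = 17.647 kN/m^3


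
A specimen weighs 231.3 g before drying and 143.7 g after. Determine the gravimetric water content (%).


Using w = (m_wet - m_dry) / m_dry * 100
m_wet - m_dry = 231.3 - 143.7 = 87.6 g
w = 87.6 / 143.7 * 100
w = 60.96 %


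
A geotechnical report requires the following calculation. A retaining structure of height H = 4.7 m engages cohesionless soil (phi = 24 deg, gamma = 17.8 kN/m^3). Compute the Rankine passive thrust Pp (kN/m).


Compute passive earth pressure coefficient:
Kp = tan^2(45 + phi/2) = tan^2(57.0) = 2.371184
Compute passive force:
Pp = 0.5 * Kp * gamma * H^2
Pp = 0.5 * 2.371184 * 17.8 * 4.7^2
Pp = 466.18 kN/m


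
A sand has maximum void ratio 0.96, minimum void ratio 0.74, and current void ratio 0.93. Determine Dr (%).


Result: 13.64 %

Derivation:
Using Dr = (e_max - e) / (e_max - e_min) * 100
e_max - e = 0.96 - 0.93 = 0.03
e_max - e_min = 0.96 - 0.74 = 0.22
Dr = 0.03 / 0.22 * 100
Dr = 13.64 %


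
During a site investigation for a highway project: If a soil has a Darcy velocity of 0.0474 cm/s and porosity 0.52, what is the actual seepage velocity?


Using v_s = v_d / n
v_s = 0.0474 / 0.52
v_s = 0.09115 cm/s


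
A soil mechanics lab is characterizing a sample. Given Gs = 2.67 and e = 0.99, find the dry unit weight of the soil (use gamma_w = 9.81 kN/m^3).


Using gamma_d = Gs * gamma_w / (1 + e)
gamma_d = 2.67 * 9.81 / (1 + 0.99)
gamma_d = 2.67 * 9.81 / 1.99
gamma_d = 13.162 kN/m^3


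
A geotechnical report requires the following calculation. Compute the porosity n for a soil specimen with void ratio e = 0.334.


Using the relation n = e / (1 + e)
n = 0.334 / (1 + 0.334)
n = 0.334 / 1.334
n = 0.2504


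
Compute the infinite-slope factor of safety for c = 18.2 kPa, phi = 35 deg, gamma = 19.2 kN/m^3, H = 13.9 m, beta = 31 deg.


Using Fs = c / (gamma*H*sin(beta)*cos(beta)) + tan(phi)/tan(beta)
Cohesion contribution = 18.2 / (19.2*13.9*sin(31)*cos(31))
Cohesion contribution = 0.154472
Friction contribution = tan(35)/tan(31) = 1.16534
Fs = 0.154472 + 1.16534
Fs = 1.32


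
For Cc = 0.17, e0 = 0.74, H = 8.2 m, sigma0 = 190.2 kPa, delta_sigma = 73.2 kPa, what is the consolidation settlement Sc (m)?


Result: 0.1133 m

Derivation:
Using Sc = Cc * H / (1 + e0) * log10((sigma0 + delta_sigma) / sigma0)
Stress ratio = (190.2 + 73.2) / 190.2 = 1.38486
log10(1.38486) = 0.141405
Cc * H / (1 + e0) = 0.17 * 8.2 / (1 + 0.74) = 0.801149
Sc = 0.801149 * 0.141405
Sc = 0.1133 m


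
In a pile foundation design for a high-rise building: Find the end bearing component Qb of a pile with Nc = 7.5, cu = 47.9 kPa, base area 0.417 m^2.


Result: 149.81 kN

Derivation:
Using Qb = Nc * cu * Ab
Qb = 7.5 * 47.9 * 0.417
Qb = 149.81 kN


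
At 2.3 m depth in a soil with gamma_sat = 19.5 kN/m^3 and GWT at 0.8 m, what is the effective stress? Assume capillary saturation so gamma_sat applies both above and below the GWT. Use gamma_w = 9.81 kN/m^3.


Total stress = gamma_sat * depth
sigma = 19.5 * 2.3 = 44.85 kPa
Pore water pressure u = gamma_w * (depth - d_wt)
u = 9.81 * (2.3 - 0.8) = 14.715 kPa
Effective stress = sigma - u
sigma' = 44.85 - 14.715 = 30.14 kPa


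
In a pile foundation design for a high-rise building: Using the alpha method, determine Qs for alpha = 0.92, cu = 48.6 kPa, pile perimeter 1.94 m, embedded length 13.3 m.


Using Qs = alpha * cu * perimeter * L
Qs = 0.92 * 48.6 * 1.94 * 13.3
Qs = 1153.66 kN


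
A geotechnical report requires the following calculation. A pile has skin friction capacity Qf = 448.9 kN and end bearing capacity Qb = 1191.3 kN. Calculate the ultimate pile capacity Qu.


Using Qu = Qf + Qb
Qu = 448.9 + 1191.3
Qu = 1640.2 kN


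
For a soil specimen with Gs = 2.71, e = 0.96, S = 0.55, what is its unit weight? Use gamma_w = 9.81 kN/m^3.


Result: 16.207 kN/m^3

Derivation:
Using gamma = gamma_w * (Gs + S*e) / (1 + e)
Numerator: Gs + S*e = 2.71 + 0.55*0.96 = 3.238
Denominator: 1 + e = 1 + 0.96 = 1.96
gamma = 9.81 * 3.238 / 1.96
gamma = 16.207 kN/m^3


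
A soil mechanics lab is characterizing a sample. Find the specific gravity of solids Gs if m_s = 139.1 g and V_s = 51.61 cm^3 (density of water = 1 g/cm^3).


Using Gs = m_s / (V_s * rho_w)
Since rho_w = 1 g/cm^3:
Gs = 139.1 / 51.61
Gs = 2.695


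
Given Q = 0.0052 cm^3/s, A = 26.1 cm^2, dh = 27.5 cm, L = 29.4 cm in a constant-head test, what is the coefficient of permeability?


Compute hydraulic gradient:
i = dh / L = 27.5 / 29.4 = 0.935374
Then apply Darcy's law:
k = Q / (A * i)
k = 0.0052 / (26.1 * 0.935374)
k = 0.0052 / 24.4133
k = 0.000213 cm/s


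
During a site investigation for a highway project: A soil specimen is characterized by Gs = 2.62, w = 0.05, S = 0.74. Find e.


Result: 0.177

Derivation:
Using the relation e = Gs * w / S
e = 2.62 * 0.05 / 0.74
e = 0.177


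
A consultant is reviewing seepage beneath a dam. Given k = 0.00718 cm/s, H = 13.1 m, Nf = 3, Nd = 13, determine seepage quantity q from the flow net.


Convert k to m/s for unit consistency with H:
k = 0.00718 cm/s = 0.00718 / 100 m/s = 7.18e-05 m/s
Using q = k * H * Nf / Nd
Nf / Nd = 3 / 13 = 0.2308
q = 7.18e-05 * 13.1 * 0.2308
q = 0.0002171 m^3/s per m


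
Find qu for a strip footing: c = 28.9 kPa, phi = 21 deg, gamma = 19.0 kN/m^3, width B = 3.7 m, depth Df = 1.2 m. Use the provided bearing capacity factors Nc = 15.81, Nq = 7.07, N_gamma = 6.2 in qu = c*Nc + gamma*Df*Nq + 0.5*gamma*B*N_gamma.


Result: 836.04 kPa

Derivation:
Compute qu = c*Nc + gamma*Df*Nq + 0.5*gamma*B*N_gamma
Term 1: 28.9 * 15.81 = 456.909
Term 2: 19.0 * 1.2 * 7.07 = 161.196
Term 3: 0.5 * 19.0 * 3.7 * 6.2 = 217.93
qu = 456.909 + 161.196 + 217.93
qu = 836.04 kPa


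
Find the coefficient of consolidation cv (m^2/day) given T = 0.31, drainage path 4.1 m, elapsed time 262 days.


Using cv = T * H_dr^2 / t
H_dr^2 = 4.1^2 = 16.81
cv = 0.31 * 16.81 / 262
cv = 0.01989 m^2/day


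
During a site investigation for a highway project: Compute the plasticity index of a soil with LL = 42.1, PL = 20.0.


Result: 22.1

Derivation:
Using PI = LL - PL
PI = 42.1 - 20.0
PI = 22.1


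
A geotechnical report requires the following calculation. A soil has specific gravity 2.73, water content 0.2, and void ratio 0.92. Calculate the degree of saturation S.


Using S = Gs * w / e
S = 2.73 * 0.2 / 0.92
S = 0.5935


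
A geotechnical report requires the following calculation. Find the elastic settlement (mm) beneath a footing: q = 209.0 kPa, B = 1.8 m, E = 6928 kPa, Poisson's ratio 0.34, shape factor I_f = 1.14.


Using Se = q * B * (1 - nu^2) * I_f / E
1 - nu^2 = 1 - 0.34^2 = 0.8844
Se = 209.0 * 1.8 * 0.8844 * 1.14 / 6928
Se = 0.054748 m
Convert to mm: Se = 0.054748 * 1000 = 54.748 mm


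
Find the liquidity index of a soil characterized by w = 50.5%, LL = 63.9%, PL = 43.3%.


First compute the plasticity index:
PI = LL - PL = 63.9 - 43.3 = 20.6
Then compute the liquidity index:
LI = (w - PL) / PI
LI = (50.5 - 43.3) / 20.6
LI = 0.35


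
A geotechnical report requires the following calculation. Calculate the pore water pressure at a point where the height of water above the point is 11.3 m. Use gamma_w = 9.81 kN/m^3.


Using u = gamma_w * h_w
u = 9.81 * 11.3
u = 110.85 kPa


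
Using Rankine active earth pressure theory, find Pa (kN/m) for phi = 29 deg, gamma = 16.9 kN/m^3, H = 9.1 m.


Result: 242.79 kN/m

Derivation:
Compute active earth pressure coefficient:
Ka = tan^2(45 - phi/2) = tan^2(30.5) = 0.346974
Compute active force:
Pa = 0.5 * Ka * gamma * H^2
Pa = 0.5 * 0.346974 * 16.9 * 9.1^2
Pa = 242.79 kN/m


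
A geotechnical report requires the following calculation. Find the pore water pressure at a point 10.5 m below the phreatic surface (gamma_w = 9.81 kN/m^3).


Using u = gamma_w * h_w
u = 9.81 * 10.5
u = 103.01 kPa


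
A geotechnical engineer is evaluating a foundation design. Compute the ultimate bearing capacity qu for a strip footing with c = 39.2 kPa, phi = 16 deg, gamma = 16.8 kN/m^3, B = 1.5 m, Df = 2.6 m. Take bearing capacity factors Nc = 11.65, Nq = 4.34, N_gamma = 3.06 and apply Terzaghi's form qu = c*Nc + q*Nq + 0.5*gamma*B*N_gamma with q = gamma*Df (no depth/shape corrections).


Compute qu = c*Nc + gamma*Df*Nq + 0.5*gamma*B*N_gamma
Term 1: 39.2 * 11.65 = 456.68
Term 2: 16.8 * 2.6 * 4.34 = 189.5712
Term 3: 0.5 * 16.8 * 1.5 * 3.06 = 38.556
qu = 456.68 + 189.5712 + 38.556
qu = 684.81 kPa


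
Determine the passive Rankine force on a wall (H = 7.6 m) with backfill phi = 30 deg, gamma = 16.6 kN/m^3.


Compute passive earth pressure coefficient:
Kp = tan^2(45 + phi/2) = tan^2(60.0) = 3
Compute passive force:
Pp = 0.5 * Kp * gamma * H^2
Pp = 0.5 * 3 * 16.6 * 7.6^2
Pp = 1438.22 kN/m


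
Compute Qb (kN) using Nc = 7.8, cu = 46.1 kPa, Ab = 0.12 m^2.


Using Qb = Nc * cu * Ab
Qb = 7.8 * 46.1 * 0.12
Qb = 43.15 kN


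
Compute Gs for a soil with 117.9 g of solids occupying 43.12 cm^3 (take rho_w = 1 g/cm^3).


Result: 2.734

Derivation:
Using Gs = m_s / (V_s * rho_w)
Since rho_w = 1 g/cm^3:
Gs = 117.9 / 43.12
Gs = 2.734


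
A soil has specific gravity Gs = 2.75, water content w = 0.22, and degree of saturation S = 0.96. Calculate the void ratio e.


Using the relation e = Gs * w / S
e = 2.75 * 0.22 / 0.96
e = 0.6302


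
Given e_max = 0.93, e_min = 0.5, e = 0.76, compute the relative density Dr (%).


Result: 39.53 %

Derivation:
Using Dr = (e_max - e) / (e_max - e_min) * 100
e_max - e = 0.93 - 0.76 = 0.17
e_max - e_min = 0.93 - 0.5 = 0.43
Dr = 0.17 / 0.43 * 100
Dr = 39.53 %


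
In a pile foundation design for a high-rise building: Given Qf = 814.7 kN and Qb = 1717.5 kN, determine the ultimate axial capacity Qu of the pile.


Result: 2532.2 kN

Derivation:
Using Qu = Qf + Qb
Qu = 814.7 + 1717.5
Qu = 2532.2 kN


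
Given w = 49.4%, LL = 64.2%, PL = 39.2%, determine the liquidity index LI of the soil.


Result: 0.408

Derivation:
First compute the plasticity index:
PI = LL - PL = 64.2 - 39.2 = 25.0
Then compute the liquidity index:
LI = (w - PL) / PI
LI = (49.4 - 39.2) / 25.0
LI = 0.408


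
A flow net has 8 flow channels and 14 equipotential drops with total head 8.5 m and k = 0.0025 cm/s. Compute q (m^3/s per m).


Convert k to m/s for unit consistency with H:
k = 0.0025 cm/s = 0.0025 / 100 m/s = 2.5e-05 m/s
Using q = k * H * Nf / Nd
Nf / Nd = 8 / 14 = 0.5714
q = 2.5e-05 * 8.5 * 0.5714
q = 0.0001214 m^3/s per m


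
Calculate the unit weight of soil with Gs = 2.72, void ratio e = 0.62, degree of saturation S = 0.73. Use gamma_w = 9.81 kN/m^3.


Using gamma = gamma_w * (Gs + S*e) / (1 + e)
Numerator: Gs + S*e = 2.72 + 0.73*0.62 = 3.1726
Denominator: 1 + e = 1 + 0.62 = 1.62
gamma = 9.81 * 3.1726 / 1.62
gamma = 19.212 kN/m^3


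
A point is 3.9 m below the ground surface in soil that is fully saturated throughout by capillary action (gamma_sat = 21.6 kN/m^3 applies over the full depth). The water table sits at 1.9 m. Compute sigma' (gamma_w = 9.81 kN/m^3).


Total stress = gamma_sat * depth
sigma = 21.6 * 3.9 = 84.24 kPa
Pore water pressure u = gamma_w * (depth - d_wt)
u = 9.81 * (3.9 - 1.9) = 19.62 kPa
Effective stress = sigma - u
sigma' = 84.24 - 19.62 = 64.62 kPa


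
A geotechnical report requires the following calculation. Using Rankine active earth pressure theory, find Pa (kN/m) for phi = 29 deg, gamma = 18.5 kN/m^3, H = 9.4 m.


Compute active earth pressure coefficient:
Ka = tan^2(45 - phi/2) = tan^2(30.5) = 0.346974
Compute active force:
Pa = 0.5 * Ka * gamma * H^2
Pa = 0.5 * 0.346974 * 18.5 * 9.4^2
Pa = 283.59 kN/m


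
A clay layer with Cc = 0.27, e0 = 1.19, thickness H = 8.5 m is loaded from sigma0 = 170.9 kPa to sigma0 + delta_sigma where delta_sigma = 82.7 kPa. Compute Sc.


Result: 0.1796 m

Derivation:
Using Sc = Cc * H / (1 + e0) * log10((sigma0 + delta_sigma) / sigma0)
Stress ratio = (170.9 + 82.7) / 170.9 = 1.48391
log10(1.48391) = 0.171407
Cc * H / (1 + e0) = 0.27 * 8.5 / (1 + 1.19) = 1.04795
Sc = 1.04795 * 0.171407
Sc = 0.1796 m


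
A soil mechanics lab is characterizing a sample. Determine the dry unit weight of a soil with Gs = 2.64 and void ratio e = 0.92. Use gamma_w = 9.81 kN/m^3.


Using gamma_d = Gs * gamma_w / (1 + e)
gamma_d = 2.64 * 9.81 / (1 + 0.92)
gamma_d = 2.64 * 9.81 / 1.92
gamma_d = 13.489 kN/m^3


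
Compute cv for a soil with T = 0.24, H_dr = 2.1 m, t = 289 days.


Using cv = T * H_dr^2 / t
H_dr^2 = 2.1^2 = 4.41
cv = 0.24 * 4.41 / 289
cv = 0.00366 m^2/day


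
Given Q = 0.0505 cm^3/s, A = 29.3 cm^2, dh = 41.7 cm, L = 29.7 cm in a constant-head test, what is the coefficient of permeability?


Result: 0.001228 cm/s

Derivation:
Compute hydraulic gradient:
i = dh / L = 41.7 / 29.7 = 1.40404
Then apply Darcy's law:
k = Q / (A * i)
k = 0.0505 / (29.3 * 1.40404)
k = 0.0505 / 41.1384
k = 0.001228 cm/s


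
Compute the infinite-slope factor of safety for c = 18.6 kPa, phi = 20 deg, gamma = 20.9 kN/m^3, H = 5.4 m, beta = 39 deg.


Using Fs = c / (gamma*H*sin(beta)*cos(beta)) + tan(phi)/tan(beta)
Cohesion contribution = 18.6 / (20.9*5.4*sin(39)*cos(39))
Cohesion contribution = 0.336976
Friction contribution = tan(20)/tan(39) = 0.449466
Fs = 0.336976 + 0.449466
Fs = 0.786


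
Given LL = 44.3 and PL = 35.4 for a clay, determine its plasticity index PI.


Using PI = LL - PL
PI = 44.3 - 35.4
PI = 8.9


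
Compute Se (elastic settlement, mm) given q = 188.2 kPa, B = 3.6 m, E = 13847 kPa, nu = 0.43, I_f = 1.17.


Using Se = q * B * (1 - nu^2) * I_f / E
1 - nu^2 = 1 - 0.43^2 = 0.8151
Se = 188.2 * 3.6 * 0.8151 * 1.17 / 13847
Se = 0.046662 m
Convert to mm: Se = 0.046662 * 1000 = 46.662 mm


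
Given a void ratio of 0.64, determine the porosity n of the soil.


Result: 0.3902

Derivation:
Using the relation n = e / (1 + e)
n = 0.64 / (1 + 0.64)
n = 0.64 / 1.64
n = 0.3902


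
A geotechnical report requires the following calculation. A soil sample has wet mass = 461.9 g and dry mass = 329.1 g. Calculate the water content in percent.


Using w = (m_wet - m_dry) / m_dry * 100
m_wet - m_dry = 461.9 - 329.1 = 132.8 g
w = 132.8 / 329.1 * 100
w = 40.35 %


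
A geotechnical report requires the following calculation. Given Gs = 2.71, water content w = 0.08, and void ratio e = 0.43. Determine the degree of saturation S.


Result: 0.5042

Derivation:
Using S = Gs * w / e
S = 2.71 * 0.08 / 0.43
S = 0.5042


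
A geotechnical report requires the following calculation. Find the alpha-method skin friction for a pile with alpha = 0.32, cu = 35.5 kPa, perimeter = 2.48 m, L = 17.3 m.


Using Qs = alpha * cu * perimeter * L
Qs = 0.32 * 35.5 * 2.48 * 17.3
Qs = 487.39 kN


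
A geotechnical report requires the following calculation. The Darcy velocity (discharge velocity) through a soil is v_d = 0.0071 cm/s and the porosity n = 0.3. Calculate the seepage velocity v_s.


Result: 0.02367 cm/s

Derivation:
Using v_s = v_d / n
v_s = 0.0071 / 0.3
v_s = 0.02367 cm/s


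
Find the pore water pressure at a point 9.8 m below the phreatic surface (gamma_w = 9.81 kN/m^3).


Using u = gamma_w * h_w
u = 9.81 * 9.8
u = 96.14 kPa


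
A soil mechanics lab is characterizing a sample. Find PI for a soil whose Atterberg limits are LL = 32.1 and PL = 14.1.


Using PI = LL - PL
PI = 32.1 - 14.1
PI = 18.0


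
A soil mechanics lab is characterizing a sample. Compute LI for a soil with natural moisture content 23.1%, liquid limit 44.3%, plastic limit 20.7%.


First compute the plasticity index:
PI = LL - PL = 44.3 - 20.7 = 23.6
Then compute the liquidity index:
LI = (w - PL) / PI
LI = (23.1 - 20.7) / 23.6
LI = 0.102


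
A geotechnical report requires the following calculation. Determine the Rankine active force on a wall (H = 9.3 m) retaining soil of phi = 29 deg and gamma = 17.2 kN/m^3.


Result: 258.08 kN/m

Derivation:
Compute active earth pressure coefficient:
Ka = tan^2(45 - phi/2) = tan^2(30.5) = 0.346974
Compute active force:
Pa = 0.5 * Ka * gamma * H^2
Pa = 0.5 * 0.346974 * 17.2 * 9.3^2
Pa = 258.08 kN/m


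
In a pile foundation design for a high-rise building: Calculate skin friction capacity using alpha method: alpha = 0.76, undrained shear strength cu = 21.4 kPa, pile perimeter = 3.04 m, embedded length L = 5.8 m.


Using Qs = alpha * cu * perimeter * L
Qs = 0.76 * 21.4 * 3.04 * 5.8
Qs = 286.77 kN


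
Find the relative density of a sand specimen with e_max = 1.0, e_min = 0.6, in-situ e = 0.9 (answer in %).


Using Dr = (e_max - e) / (e_max - e_min) * 100
e_max - e = 1.0 - 0.9 = 0.1
e_max - e_min = 1.0 - 0.6 = 0.4
Dr = 0.1 / 0.4 * 100
Dr = 25.0 %


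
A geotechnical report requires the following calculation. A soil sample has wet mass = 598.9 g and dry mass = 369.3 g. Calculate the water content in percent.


Result: 62.17 %

Derivation:
Using w = (m_wet - m_dry) / m_dry * 100
m_wet - m_dry = 598.9 - 369.3 = 229.6 g
w = 229.6 / 369.3 * 100
w = 62.17 %


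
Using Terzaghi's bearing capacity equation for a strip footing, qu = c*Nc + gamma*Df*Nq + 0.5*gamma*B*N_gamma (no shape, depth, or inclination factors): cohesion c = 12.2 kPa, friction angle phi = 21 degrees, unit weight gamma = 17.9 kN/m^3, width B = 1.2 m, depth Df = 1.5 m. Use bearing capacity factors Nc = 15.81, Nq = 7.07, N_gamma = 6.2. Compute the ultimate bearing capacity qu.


Compute qu = c*Nc + gamma*Df*Nq + 0.5*gamma*B*N_gamma
Term 1: 12.2 * 15.81 = 192.882
Term 2: 17.9 * 1.5 * 7.07 = 189.8295
Term 3: 0.5 * 17.9 * 1.2 * 6.2 = 66.588
qu = 192.882 + 189.8295 + 66.588
qu = 449.3 kPa


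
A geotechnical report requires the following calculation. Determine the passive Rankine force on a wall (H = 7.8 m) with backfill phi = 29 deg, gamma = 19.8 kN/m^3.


Result: 1735.91 kN/m

Derivation:
Compute passive earth pressure coefficient:
Kp = tan^2(45 + phi/2) = tan^2(59.5) = 2.88206
Compute passive force:
Pp = 0.5 * Kp * gamma * H^2
Pp = 0.5 * 2.88206 * 19.8 * 7.8^2
Pp = 1735.91 kN/m


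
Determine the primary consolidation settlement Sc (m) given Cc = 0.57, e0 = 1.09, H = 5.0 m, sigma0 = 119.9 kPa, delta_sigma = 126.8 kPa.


Result: 0.4273 m

Derivation:
Using Sc = Cc * H / (1 + e0) * log10((sigma0 + delta_sigma) / sigma0)
Stress ratio = (119.9 + 126.8) / 119.9 = 2.05755
log10(2.05755) = 0.31335
Cc * H / (1 + e0) = 0.57 * 5.0 / (1 + 1.09) = 1.36364
Sc = 1.36364 * 0.31335
Sc = 0.4273 m


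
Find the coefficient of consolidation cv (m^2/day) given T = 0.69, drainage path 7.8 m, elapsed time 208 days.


Result: 0.20182 m^2/day

Derivation:
Using cv = T * H_dr^2 / t
H_dr^2 = 7.8^2 = 60.84
cv = 0.69 * 60.84 / 208
cv = 0.20182 m^2/day


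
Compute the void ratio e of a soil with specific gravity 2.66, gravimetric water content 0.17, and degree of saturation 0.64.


Using the relation e = Gs * w / S
e = 2.66 * 0.17 / 0.64
e = 0.7066


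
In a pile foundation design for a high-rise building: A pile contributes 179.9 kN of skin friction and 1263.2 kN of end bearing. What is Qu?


Using Qu = Qf + Qb
Qu = 179.9 + 1263.2
Qu = 1443.1 kN
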